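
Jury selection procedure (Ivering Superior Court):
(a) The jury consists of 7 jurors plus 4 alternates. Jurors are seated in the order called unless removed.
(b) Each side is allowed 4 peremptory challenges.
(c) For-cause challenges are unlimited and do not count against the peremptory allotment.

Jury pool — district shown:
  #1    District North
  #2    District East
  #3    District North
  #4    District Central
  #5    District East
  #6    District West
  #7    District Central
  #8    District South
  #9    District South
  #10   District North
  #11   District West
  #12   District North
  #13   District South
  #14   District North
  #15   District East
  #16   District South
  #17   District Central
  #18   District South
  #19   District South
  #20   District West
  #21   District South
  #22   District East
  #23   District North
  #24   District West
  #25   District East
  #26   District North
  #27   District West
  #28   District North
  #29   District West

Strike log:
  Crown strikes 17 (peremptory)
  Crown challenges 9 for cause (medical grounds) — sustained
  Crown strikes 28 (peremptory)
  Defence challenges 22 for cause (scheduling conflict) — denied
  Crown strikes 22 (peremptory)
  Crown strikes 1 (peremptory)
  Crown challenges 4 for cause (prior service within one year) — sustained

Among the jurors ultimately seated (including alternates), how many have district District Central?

Removed: #1, #4, #9, #17, #22, #28.
Seated (11 incl. alternates): #2, #3, #5, #6, #7, #8, #10, #11, #12, #13, #14.
Of those, in District Central: #7 → 1.

1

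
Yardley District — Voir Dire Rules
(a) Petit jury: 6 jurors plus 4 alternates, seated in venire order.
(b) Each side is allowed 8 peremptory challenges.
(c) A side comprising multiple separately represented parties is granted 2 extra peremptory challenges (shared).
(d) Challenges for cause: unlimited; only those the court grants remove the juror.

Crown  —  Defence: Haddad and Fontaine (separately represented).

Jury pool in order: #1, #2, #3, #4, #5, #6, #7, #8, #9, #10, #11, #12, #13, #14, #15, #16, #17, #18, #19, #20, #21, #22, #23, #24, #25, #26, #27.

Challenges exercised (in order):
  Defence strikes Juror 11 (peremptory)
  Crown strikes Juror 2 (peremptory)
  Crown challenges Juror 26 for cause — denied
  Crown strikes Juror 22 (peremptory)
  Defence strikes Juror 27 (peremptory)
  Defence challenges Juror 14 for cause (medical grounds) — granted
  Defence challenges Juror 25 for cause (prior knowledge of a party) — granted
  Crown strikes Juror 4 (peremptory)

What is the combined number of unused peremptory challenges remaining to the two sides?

Crown allotment: 8. Defence allotment: 8 base + 2 multi-party = 10.
Crown peremptories used: #2, #22, #4 — 3 (the for-cause on #26 doesn't count).
Defence peremptories used: #11, #27 — 2 (for-cause on #14, #25 don't count).
Remaining: (8 − 3) + (10 − 2) = 13.

13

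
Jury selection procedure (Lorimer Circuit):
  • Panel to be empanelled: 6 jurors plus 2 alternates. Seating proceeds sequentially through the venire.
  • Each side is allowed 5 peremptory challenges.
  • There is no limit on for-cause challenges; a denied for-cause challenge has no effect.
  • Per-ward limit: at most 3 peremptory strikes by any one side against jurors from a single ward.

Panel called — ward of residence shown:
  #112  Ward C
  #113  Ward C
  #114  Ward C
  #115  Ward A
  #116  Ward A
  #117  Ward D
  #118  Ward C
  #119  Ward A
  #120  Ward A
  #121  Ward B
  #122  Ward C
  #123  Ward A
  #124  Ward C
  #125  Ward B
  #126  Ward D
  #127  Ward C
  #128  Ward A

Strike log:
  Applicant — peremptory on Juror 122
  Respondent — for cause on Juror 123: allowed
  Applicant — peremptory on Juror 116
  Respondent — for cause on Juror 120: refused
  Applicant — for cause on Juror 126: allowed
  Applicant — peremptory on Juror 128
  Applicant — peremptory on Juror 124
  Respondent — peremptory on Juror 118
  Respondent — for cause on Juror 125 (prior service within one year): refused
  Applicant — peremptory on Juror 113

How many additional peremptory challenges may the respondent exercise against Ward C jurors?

Respondent peremptories so far: #118 — 1 of 5 used, 4 left overall.
Against Ward C: #118 — 1 used; per-ward cap 3 leaves 2.
Binding limit: min(4, 2) = 2.

2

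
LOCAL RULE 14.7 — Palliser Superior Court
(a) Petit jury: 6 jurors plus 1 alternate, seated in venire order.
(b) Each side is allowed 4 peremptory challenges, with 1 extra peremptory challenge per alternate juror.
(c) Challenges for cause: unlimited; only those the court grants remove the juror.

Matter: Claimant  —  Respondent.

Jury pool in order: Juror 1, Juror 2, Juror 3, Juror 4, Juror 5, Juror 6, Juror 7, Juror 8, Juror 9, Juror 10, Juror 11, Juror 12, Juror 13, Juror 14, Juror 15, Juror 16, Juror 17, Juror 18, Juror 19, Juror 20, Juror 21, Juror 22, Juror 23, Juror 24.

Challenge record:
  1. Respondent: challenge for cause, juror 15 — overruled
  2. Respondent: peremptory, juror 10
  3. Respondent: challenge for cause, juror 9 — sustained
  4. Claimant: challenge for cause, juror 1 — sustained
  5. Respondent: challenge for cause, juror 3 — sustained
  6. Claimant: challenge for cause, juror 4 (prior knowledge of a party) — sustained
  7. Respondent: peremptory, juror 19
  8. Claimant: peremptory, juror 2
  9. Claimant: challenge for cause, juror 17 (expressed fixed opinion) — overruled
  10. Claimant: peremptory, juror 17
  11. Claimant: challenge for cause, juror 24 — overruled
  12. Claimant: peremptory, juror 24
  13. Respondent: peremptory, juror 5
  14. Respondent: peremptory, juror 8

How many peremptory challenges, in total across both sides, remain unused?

3

Claimant allotment: 4 base + 1 × 1 alternate = 5. Respondent allotment: 4 base + 1 × 1 alternate = 5.
Claimant peremptories used: #2, #17, #24 — 3 (for-cause on #1, #4, #17, #24 don't count).
Respondent peremptories used: #10, #19, #5, #8 — 4 (for-cause on #15, #9, #3 don't count).
Remaining: (5 − 3) + (5 − 4) = 3.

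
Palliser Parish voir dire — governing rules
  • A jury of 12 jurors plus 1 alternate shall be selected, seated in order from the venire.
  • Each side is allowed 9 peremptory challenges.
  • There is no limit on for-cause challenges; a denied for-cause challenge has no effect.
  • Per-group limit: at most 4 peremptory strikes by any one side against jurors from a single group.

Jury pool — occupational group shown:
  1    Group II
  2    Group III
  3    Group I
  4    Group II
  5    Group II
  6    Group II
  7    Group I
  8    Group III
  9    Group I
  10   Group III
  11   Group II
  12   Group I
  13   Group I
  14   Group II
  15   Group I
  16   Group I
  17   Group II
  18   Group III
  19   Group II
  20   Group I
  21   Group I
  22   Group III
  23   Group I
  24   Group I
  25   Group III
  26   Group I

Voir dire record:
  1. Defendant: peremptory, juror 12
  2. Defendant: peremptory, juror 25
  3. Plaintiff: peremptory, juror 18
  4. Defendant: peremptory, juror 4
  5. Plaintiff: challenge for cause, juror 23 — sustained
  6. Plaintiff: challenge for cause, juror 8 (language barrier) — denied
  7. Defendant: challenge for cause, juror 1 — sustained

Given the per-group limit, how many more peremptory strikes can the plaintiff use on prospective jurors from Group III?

3

Plaintiff peremptories so far: #18 — 1 of 9 used, 8 left overall.
Against Group III: #18 — 1 used; per-group cap 4 leaves 3.
Binding limit: min(8, 3) = 3.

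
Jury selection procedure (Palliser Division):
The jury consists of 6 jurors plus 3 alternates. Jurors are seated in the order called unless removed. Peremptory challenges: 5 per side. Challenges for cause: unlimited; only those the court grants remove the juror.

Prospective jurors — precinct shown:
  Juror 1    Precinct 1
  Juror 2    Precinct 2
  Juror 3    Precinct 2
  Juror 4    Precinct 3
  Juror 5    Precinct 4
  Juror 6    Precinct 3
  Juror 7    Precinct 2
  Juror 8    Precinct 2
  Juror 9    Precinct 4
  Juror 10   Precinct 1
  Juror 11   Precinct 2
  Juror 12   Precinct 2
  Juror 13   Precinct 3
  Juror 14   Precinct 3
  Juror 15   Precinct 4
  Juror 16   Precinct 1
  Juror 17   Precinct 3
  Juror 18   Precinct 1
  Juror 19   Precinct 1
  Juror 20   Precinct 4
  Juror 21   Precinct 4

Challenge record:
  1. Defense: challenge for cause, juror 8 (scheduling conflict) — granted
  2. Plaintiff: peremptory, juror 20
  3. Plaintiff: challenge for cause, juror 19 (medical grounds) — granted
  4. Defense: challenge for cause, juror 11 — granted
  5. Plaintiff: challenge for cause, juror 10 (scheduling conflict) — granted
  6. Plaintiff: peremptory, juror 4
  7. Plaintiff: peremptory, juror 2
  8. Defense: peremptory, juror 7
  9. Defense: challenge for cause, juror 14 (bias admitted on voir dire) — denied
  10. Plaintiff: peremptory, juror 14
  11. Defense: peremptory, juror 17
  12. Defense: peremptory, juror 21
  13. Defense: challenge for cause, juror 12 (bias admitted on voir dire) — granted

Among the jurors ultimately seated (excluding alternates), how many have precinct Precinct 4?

Removed: #2, #4, #7, #8, #10, #11, #12, #14, #17, #19, #20, #21.
Seated jurors 1–6: #1, #3, #5, #6, #9, #13 (alternates #15, #16, #18 not counted).
Of those, in Precinct 4: #5, #9 → 2.

2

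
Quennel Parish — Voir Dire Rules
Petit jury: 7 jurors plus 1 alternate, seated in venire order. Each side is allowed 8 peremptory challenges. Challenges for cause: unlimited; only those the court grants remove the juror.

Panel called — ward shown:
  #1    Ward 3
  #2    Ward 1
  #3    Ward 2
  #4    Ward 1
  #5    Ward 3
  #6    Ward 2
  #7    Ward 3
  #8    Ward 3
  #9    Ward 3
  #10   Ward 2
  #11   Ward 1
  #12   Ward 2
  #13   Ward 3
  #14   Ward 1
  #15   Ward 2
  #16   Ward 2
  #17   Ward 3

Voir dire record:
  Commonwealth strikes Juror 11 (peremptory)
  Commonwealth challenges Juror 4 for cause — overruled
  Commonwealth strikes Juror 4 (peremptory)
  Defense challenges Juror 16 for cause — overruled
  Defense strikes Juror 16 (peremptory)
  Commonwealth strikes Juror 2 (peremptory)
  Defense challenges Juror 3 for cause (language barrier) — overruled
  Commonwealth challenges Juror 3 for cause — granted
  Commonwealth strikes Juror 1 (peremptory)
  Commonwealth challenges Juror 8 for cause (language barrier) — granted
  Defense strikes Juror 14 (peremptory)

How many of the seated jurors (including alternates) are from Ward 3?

Removed: #1, #2, #3, #4, #8, #11, #14, #16.
Seated (8 incl. alternates): #5, #6, #7, #9, #10, #12, #13, #15.
Of those, in Ward 3: #5, #7, #9, #13 → 4.

4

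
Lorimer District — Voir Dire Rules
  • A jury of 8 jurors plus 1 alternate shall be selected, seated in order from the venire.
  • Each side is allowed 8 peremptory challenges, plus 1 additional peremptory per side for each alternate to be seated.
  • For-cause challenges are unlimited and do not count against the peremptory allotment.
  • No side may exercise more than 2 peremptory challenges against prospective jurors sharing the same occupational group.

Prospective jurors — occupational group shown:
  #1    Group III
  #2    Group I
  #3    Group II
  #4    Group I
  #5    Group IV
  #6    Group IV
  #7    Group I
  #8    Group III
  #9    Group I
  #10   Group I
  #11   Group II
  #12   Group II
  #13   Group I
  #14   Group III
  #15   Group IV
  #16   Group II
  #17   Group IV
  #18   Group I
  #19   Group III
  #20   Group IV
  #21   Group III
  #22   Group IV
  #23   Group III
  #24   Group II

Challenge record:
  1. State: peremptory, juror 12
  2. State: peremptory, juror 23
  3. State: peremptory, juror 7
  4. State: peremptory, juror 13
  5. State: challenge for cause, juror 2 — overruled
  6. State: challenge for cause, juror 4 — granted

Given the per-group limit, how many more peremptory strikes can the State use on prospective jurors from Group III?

State peremptories so far: #12, #23, #7, #13 — 4 of 9 used, 5 left overall.
Against Group III: #23 — 1 used; per-group cap 2 leaves 1.
Binding limit: min(5, 1) = 1.

1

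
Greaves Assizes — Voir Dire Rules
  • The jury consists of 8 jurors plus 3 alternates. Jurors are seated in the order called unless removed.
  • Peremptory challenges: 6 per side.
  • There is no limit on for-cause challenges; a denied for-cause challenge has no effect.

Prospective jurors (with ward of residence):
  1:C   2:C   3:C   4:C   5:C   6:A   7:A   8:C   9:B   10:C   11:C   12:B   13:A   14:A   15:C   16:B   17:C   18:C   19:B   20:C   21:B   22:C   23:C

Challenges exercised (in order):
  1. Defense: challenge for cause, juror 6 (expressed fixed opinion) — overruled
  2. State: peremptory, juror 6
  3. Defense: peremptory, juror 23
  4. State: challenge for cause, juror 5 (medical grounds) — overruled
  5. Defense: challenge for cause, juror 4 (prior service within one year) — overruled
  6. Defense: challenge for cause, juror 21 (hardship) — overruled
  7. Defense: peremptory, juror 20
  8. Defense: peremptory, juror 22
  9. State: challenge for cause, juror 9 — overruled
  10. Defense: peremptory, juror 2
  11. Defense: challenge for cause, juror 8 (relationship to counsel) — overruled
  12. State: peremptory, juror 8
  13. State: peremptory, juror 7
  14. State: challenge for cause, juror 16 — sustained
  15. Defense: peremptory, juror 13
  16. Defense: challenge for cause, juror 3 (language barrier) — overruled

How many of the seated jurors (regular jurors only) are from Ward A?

Removed: #2, #6, #7, #8, #13, #16, #20, #22, #23.
Seated jurors 1–8: #1, #3, #4, #5, #9, #10, #11, #12 (alternates #14, #15, #17 not counted).
None of those are in Ward A → 0.

0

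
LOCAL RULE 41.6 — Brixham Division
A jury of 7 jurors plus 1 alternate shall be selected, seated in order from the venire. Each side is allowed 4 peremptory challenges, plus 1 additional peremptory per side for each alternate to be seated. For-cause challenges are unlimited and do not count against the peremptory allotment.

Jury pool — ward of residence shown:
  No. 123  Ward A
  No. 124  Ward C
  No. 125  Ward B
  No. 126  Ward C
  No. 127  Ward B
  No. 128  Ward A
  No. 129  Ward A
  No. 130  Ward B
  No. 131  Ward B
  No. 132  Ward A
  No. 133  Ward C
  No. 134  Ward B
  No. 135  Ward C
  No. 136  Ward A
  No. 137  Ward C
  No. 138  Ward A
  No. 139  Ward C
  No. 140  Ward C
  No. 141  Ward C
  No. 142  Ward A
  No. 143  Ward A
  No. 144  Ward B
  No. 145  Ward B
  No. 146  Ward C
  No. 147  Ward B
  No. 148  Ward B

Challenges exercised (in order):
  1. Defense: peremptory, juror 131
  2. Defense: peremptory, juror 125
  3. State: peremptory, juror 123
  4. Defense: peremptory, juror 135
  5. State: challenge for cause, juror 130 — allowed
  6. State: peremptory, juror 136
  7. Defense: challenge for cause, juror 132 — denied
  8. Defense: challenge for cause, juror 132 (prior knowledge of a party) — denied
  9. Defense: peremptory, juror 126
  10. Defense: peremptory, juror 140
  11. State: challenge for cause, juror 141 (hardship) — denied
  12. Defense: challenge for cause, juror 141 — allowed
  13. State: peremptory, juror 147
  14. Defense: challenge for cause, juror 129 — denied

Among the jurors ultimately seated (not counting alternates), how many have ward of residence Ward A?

3

Removed: #123, #125, #126, #130, #131, #135, #136, #140, #141, #147.
Seated jurors 1–7: #124, #127, #128, #129, #132, #133, #134 (alternates #137 not counted).
Of those, in Ward A: #128, #129, #132 → 3.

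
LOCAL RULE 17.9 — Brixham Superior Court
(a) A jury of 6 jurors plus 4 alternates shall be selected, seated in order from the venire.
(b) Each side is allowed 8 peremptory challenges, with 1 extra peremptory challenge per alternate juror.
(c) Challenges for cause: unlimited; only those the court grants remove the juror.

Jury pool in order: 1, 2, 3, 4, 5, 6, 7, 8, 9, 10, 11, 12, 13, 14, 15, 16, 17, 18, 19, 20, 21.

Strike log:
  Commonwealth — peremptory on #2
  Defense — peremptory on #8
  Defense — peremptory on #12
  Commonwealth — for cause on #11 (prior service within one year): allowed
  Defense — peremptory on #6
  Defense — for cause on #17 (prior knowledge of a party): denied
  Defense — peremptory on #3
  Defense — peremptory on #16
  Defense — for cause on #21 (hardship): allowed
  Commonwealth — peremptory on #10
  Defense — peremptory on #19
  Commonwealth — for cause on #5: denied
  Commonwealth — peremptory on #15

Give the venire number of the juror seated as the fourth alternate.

Removed: #2, #3, #6, #8, #10, #11, #12, #15, #16, #19, #21. (#5, #17 stay — for-cause denied.)
Filling seats in venire order through position 10: #1, #4, #5, #7, #9, #13, #14, #17, #18, #20.
So alternate 4 is #20.

20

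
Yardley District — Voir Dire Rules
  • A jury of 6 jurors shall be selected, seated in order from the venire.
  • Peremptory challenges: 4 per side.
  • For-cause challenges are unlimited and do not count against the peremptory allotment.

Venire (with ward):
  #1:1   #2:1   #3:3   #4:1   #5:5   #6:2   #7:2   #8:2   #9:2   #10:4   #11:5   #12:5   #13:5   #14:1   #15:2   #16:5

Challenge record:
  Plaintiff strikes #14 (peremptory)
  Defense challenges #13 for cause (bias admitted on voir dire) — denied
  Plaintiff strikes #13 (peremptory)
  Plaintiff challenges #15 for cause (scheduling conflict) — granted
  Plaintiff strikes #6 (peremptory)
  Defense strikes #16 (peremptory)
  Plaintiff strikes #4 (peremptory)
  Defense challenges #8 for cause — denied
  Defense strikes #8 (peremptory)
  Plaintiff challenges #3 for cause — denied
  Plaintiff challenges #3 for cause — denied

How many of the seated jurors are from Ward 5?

1

Removed: #4, #6, #8, #13, #14, #15, #16.
Seated jurors 1–6: #1, #2, #3, #5, #7, #9.
Of those, in Ward 5: #5 → 1.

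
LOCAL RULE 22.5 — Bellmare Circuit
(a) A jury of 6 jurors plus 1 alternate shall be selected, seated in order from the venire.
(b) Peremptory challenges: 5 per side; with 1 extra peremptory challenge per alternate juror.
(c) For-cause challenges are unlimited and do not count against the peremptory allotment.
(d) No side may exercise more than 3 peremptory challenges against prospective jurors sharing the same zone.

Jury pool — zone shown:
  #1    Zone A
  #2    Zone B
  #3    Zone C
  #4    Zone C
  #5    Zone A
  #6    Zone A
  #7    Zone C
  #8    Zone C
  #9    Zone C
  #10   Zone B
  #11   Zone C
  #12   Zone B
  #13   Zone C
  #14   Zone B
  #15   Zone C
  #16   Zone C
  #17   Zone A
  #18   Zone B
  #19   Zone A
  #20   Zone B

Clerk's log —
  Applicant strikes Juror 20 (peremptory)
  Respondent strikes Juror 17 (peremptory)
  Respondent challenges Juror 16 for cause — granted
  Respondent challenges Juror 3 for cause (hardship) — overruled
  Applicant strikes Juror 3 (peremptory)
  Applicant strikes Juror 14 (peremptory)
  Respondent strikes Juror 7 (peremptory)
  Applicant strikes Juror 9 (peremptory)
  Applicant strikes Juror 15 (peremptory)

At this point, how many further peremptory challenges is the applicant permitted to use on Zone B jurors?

Applicant peremptories so far: #20, #3, #14, #9, #15 — 5 of 6 used, 1 left overall.
Against Zone B: #20, #14 — 2 used; per-zone cap 3 leaves 1.
Binding limit: min(1, 1) = 1.

1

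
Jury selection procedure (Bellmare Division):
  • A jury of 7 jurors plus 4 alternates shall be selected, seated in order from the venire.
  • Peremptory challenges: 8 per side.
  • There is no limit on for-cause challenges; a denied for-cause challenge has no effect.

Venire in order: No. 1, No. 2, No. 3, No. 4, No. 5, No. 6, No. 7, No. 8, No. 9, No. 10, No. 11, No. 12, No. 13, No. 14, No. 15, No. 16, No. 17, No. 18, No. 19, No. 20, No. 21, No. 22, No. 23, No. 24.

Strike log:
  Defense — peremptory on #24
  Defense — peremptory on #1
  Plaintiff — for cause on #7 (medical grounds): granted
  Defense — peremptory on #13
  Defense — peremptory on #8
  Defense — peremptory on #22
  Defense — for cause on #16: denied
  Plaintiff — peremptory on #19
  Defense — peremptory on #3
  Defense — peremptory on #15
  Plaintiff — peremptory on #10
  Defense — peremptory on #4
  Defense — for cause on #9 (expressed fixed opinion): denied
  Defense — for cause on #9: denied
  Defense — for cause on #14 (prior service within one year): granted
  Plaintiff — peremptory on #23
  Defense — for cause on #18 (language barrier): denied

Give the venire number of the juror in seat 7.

16

Removed: #1, #3, #4, #7, #8, #10, #13, #14, #15, #19, #22, #23, #24. (#9, #16, #18 stay — for-cause denied.)
Filling seats in venire order through position 7: #2, #5, #6, #9, #11, #12, #16.
So seat 7 is #16.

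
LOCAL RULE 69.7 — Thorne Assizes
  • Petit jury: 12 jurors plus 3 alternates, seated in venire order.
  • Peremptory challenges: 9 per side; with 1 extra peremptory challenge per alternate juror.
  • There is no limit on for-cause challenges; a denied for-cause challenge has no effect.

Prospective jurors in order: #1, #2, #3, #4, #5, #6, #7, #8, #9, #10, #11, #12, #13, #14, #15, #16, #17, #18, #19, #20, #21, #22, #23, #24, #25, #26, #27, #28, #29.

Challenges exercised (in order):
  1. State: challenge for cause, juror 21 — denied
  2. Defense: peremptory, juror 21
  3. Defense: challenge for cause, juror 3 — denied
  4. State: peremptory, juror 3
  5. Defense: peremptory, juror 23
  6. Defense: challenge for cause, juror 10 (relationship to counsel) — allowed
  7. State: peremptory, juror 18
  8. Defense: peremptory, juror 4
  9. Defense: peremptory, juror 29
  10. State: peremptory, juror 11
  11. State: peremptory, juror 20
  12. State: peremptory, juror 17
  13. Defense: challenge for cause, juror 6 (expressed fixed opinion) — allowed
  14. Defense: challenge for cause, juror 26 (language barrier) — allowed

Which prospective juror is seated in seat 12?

19

Removed: #3, #4, #6, #10, #11, #17, #18, #20, #21, #23, #26, #29.
Seating in order: seats 1–12 → #1, #2, #5, #7, #8, #9, #12, #13, #14, #15, #16, #19; alternates → #22, #24, #25.
So seat 12 is #19.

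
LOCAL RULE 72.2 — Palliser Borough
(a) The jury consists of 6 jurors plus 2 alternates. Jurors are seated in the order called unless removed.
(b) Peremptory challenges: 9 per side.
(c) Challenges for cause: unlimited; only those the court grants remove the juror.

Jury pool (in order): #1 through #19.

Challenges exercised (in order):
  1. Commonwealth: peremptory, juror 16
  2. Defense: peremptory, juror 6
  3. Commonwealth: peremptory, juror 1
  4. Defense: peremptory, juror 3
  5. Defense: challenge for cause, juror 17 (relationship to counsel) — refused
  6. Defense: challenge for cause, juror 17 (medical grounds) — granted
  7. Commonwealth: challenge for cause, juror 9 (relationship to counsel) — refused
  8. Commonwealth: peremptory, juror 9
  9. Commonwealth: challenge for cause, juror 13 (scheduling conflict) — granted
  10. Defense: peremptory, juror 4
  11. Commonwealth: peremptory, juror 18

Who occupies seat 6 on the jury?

Removed: #1, #3, #4, #6, #9, #13, #16, #17, #18.
Seating in order: seats 1–6 → #2, #5, #7, #8, #10, #11; alternates → #12, #14.
So seat 6 is #11.

11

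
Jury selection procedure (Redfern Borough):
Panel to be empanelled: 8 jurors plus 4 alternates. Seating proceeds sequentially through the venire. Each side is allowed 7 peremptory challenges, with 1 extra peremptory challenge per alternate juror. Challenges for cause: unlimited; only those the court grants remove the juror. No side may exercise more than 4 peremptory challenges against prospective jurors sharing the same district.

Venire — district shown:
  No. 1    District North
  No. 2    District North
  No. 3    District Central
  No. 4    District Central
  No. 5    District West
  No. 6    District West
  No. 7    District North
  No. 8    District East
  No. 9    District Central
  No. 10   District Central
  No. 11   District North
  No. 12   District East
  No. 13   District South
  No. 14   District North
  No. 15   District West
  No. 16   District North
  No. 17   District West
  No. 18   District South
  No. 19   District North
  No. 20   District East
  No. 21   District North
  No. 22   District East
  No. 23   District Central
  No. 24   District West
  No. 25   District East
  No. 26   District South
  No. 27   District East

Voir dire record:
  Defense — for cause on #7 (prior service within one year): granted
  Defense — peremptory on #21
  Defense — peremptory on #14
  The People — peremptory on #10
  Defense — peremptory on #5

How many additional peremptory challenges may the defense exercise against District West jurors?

3

Defense peremptories so far: #21, #14, #5 — 3 of 11 used, 8 left overall.
Against District West: #5 — 1 used; per-district cap 4 leaves 3.
Binding limit: min(8, 3) = 3.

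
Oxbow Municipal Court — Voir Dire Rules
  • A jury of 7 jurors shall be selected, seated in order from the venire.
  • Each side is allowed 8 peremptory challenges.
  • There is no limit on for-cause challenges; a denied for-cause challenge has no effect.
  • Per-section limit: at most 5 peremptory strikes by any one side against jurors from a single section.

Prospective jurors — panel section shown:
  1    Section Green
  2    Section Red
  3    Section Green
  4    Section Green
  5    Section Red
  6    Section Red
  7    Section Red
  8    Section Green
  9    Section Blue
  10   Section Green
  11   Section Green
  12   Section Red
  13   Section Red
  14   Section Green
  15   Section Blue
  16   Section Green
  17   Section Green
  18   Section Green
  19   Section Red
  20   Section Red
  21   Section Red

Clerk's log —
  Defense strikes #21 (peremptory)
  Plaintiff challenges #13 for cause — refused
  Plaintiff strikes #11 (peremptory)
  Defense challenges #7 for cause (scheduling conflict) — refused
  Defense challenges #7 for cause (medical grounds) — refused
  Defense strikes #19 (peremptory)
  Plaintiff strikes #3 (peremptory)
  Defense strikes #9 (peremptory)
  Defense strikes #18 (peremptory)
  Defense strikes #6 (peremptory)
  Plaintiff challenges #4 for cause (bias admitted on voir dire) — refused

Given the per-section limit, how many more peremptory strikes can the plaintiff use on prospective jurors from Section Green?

3

Plaintiff peremptories so far: #11, #3 — 2 of 8 used, 6 left overall.
Against Section Green: #11, #3 — 2 used; per-section cap 5 leaves 3.
Binding limit: min(6, 3) = 3.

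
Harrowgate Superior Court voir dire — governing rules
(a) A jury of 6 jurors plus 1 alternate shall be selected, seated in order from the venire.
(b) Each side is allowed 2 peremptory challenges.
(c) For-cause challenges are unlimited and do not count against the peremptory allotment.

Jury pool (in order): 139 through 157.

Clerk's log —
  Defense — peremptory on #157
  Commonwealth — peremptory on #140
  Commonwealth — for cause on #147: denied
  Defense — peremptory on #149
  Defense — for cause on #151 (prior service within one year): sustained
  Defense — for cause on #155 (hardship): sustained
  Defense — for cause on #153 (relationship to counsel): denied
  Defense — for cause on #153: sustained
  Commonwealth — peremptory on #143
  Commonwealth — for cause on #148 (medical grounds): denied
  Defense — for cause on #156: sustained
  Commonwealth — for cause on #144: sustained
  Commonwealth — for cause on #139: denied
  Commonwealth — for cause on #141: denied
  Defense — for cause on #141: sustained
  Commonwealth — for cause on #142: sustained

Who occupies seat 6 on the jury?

150

Removed: #140, #141, #142, #143, #144, #149, #151, #153, #155, #156, #157. (#139, #147, #148 stay — for-cause denied.)
Seating in order: seats 1–6 → #139, #145, #146, #147, #148, #150; alternates → #152.
So seat 6 is #150.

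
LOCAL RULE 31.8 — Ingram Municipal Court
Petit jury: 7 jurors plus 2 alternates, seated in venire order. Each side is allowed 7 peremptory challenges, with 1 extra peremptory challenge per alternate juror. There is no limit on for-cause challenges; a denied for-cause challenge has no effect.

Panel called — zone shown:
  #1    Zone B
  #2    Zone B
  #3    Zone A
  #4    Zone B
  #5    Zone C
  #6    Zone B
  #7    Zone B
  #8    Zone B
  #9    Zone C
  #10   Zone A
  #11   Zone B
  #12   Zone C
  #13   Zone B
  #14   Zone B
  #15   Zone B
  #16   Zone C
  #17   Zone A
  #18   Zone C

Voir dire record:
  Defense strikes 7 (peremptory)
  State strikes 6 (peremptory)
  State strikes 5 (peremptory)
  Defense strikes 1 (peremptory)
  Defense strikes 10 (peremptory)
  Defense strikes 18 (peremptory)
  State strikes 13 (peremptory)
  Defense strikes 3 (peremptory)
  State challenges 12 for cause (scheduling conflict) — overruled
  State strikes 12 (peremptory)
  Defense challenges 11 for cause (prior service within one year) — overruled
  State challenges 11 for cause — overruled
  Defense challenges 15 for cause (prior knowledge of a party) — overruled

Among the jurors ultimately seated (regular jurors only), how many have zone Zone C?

Removed: #1, #3, #5, #6, #7, #10, #12, #13, #18.
Seated jurors 1–7: #2, #4, #8, #9, #11, #14, #15 (alternates #16, #17 not counted).
Of those, in Zone C: #9 → 1.

1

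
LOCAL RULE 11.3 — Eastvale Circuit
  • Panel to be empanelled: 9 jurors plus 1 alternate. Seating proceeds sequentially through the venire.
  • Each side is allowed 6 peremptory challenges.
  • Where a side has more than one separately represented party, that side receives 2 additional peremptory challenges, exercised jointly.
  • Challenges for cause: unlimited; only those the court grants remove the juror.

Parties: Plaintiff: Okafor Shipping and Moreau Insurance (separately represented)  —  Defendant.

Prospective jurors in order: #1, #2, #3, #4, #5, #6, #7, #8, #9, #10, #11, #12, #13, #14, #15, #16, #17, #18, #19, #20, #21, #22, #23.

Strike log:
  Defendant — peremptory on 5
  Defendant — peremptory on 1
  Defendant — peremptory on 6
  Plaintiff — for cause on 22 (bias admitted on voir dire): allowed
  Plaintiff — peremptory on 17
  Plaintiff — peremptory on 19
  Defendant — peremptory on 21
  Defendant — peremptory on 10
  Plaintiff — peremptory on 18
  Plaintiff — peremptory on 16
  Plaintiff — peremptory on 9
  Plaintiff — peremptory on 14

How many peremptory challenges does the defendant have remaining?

1

Defendant allotment: 6.
Defendant peremptories used: #5, #1, #6, #21, #10 — 5.
Remaining: 6 − 5 = 1.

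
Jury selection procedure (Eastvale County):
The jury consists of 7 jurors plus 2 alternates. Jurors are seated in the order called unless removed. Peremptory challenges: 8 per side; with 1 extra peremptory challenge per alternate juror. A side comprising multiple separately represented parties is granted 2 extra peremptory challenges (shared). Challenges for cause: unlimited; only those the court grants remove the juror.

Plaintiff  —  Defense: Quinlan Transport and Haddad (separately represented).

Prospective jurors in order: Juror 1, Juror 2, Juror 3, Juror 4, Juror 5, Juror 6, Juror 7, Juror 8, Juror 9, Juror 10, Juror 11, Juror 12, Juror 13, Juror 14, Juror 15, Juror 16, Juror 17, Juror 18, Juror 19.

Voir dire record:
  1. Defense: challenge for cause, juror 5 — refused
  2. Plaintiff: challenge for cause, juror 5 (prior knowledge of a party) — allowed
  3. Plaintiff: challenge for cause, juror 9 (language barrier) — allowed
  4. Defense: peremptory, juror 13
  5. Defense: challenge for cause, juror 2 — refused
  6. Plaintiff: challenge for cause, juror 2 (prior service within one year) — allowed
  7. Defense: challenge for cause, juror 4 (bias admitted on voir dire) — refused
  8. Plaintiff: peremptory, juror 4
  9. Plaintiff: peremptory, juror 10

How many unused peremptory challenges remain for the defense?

Defense allotment: 8 base + 1 × 2 alternates + 2 multi-party = 12.
Defense peremptories used: #13 — 1 (for-cause on #5, #2, #4 don't count).
Remaining: 12 − 1 = 11.

11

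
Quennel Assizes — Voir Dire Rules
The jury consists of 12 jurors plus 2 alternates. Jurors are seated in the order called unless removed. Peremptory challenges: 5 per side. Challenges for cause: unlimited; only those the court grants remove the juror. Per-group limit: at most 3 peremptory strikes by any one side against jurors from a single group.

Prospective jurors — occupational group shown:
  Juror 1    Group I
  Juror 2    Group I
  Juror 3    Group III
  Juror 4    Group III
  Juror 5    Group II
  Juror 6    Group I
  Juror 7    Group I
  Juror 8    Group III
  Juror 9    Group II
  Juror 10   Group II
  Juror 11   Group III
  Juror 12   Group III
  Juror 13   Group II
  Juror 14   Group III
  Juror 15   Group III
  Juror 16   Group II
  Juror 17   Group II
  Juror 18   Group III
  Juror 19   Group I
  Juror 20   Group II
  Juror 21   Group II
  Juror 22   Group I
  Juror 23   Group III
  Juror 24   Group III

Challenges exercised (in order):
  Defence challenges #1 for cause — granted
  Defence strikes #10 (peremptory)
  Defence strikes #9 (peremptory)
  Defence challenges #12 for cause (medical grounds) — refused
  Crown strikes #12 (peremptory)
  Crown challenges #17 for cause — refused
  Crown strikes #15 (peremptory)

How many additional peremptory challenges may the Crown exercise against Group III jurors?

Crown peremptories so far: #12, #15 — 2 of 5 used, 3 left overall.
Against Group III: #12, #15 — 2 used; per-group cap 3 leaves 1.
Binding limit: min(3, 1) = 1.

1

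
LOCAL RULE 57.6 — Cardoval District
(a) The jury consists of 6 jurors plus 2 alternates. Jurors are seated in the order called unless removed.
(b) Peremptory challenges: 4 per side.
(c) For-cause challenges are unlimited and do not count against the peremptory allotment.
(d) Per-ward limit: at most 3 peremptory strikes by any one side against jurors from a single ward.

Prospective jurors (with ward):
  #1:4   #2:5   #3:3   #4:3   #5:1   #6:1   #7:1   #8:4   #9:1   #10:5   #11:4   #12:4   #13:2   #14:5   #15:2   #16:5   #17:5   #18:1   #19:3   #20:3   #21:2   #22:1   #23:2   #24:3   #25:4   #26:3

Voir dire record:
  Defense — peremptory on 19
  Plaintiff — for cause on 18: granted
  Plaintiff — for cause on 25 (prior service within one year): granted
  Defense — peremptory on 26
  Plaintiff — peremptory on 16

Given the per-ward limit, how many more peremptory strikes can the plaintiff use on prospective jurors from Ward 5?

Plaintiff peremptories so far: #16 — 1 of 4 used, 3 left overall.
Against Ward 5: #16 — 1 used; per-ward cap 3 leaves 2.
Binding limit: min(3, 2) = 2.

2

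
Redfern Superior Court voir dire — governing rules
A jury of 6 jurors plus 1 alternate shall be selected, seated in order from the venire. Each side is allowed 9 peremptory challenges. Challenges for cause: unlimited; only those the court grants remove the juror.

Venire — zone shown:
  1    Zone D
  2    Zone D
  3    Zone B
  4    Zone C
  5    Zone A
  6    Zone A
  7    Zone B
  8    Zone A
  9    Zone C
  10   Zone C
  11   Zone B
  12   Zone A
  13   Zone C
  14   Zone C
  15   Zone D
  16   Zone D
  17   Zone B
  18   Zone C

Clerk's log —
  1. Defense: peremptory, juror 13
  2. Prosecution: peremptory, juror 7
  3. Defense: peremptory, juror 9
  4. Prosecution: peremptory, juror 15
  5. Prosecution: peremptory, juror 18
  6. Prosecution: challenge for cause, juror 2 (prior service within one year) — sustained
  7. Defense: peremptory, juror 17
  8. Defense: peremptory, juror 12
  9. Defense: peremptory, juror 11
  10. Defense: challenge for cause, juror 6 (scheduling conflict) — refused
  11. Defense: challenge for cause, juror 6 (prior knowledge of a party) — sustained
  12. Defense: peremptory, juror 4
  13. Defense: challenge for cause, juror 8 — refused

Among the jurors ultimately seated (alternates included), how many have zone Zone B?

1

Removed: #2, #4, #6, #7, #9, #11, #12, #13, #15, #17, #18.
Seated (7 incl. alternates): #1, #3, #5, #8, #10, #14, #16.
Of those, in Zone B: #3 → 1.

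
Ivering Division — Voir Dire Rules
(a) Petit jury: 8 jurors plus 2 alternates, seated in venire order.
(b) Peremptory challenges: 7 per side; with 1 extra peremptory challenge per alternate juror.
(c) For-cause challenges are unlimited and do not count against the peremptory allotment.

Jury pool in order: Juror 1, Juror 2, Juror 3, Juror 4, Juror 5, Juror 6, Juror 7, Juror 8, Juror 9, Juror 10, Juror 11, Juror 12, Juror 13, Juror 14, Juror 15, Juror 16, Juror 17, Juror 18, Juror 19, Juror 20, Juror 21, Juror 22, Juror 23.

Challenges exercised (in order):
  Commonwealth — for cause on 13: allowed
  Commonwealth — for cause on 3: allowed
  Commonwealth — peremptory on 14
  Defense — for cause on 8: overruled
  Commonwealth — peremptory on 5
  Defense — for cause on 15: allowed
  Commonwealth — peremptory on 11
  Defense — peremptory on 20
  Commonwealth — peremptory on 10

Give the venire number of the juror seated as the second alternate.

Removed: #3, #5, #10, #11, #13, #14, #15, #20. (#8 stays — for-cause denied.)
Seating in order: seats 1–8 → #1, #2, #4, #6, #7, #8, #9, #12; alternates → #16, #17.
So alternate 2 is #17.

17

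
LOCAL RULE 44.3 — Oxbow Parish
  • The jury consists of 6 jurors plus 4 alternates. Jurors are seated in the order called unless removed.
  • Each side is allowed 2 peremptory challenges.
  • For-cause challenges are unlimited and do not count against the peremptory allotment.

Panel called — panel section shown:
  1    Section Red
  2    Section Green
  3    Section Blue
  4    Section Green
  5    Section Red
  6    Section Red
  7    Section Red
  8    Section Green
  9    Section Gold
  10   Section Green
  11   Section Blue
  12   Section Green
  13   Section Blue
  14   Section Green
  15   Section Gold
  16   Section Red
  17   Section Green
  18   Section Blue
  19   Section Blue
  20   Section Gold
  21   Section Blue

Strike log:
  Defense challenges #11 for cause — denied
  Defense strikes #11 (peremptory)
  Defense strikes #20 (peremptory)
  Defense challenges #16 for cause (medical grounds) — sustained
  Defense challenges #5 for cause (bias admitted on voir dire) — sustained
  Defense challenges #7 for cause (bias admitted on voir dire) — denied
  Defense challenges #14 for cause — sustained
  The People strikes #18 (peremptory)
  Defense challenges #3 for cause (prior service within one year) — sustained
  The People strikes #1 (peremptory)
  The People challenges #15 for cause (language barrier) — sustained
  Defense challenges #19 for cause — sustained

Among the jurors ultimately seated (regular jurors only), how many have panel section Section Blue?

Removed: #1, #3, #5, #11, #14, #15, #16, #18, #19, #20.
Seated jurors 1–6: #2, #4, #6, #7, #8, #9 (alternates #10, #12, #13, #17 not counted).
None of those are in Section Blue → 0.

0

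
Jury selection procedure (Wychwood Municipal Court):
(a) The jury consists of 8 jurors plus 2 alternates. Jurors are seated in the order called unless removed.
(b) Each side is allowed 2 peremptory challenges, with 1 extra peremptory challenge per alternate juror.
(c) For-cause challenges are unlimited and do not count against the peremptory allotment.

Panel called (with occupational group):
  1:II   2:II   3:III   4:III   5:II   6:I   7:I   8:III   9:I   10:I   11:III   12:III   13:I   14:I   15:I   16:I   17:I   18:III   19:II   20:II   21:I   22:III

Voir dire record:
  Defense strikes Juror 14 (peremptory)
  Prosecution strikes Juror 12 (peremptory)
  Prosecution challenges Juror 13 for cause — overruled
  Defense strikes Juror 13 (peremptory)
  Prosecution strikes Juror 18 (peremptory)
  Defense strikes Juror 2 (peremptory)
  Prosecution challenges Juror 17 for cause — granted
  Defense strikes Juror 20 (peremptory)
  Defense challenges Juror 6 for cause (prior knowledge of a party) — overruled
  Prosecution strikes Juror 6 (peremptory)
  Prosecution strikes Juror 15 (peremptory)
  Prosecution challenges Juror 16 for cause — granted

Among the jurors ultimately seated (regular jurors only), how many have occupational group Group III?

3

Removed: #2, #6, #12, #13, #14, #15, #16, #17, #18, #20.
Seated jurors 1–8: #1, #3, #4, #5, #7, #8, #9, #10 (alternates #11, #19 not counted).
Of those, in Group III: #3, #4, #8 → 3.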